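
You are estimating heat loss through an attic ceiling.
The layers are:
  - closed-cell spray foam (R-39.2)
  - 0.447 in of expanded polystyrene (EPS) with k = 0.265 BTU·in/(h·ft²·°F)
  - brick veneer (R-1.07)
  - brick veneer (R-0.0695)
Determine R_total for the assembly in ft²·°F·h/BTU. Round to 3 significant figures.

0.447/0.265 = 1.687
R_total = 39.2 + 1.687 + 1.07 + 0.0695 = 42.03 ft²·°F·h/BTU

42.0 ft²·°F·h/BTU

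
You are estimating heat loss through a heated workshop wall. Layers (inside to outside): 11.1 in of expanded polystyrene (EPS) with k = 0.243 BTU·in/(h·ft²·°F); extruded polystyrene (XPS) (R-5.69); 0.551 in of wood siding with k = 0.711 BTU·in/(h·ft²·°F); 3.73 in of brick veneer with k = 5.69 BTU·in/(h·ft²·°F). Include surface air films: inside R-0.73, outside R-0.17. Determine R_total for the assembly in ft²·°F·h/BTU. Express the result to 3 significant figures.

11.1/0.243 = 45.68
0.551/0.711 = 0.775
3.73/5.69 = 0.6555
R_total = 0.73 + 45.68 + 5.69 + 0.775 + 0.6555 + 0.17 = 53.7 ft²·°F·h/BTU

53.7 ft²·°F·h/BTU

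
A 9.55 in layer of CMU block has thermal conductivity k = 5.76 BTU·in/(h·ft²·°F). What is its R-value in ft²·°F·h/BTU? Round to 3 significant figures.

R = L/k = 9.55/5.76 = 1.658 ft²·°F·h/BTU

1.66 ft²·°F·h/BTU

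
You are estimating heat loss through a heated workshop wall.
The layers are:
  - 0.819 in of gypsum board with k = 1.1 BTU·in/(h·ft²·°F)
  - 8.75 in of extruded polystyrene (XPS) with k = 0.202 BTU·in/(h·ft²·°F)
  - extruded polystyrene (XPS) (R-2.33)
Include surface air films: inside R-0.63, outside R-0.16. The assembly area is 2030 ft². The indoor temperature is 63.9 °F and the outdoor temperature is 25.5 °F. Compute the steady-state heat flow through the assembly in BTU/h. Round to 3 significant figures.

0.819/1.1 = 0.7445
8.75/0.202 = 43.32
R_total = 0.63 + 0.7445 + 43.32 + 2.33 + 0.16 = 47.18 ft²·°F·h/BTU
Q = A·ΔT/R = 2030 × (63.9 − 25.5) / 47.18 = 1652 BTU/h

1650 BTU/h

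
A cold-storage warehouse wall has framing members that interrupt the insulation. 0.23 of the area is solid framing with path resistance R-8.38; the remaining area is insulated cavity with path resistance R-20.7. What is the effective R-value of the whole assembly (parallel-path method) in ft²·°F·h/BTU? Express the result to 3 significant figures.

U_eff = 0.77/20.7 + 0.23/8.38 = 0.0372 + 0.02745 = 0.06464
R_eff = 1/U_eff = 15.47 ft²·°F·h/BTU

15.5 ft²·°F·h/BTU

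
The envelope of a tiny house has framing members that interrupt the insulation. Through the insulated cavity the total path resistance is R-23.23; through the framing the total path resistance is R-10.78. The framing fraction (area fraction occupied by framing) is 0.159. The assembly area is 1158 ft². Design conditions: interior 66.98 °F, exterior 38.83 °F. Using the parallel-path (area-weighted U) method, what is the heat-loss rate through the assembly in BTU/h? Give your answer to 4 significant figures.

U_eff = 0.841/23.23 + 0.159/10.78 = 0.036203 + 0.01475 = 0.050953
R_eff = 1/U_eff = 19.626 ft²·°F·h/BTU
Q = 1158 × (66.98 − 38.83) / 19.626 = 1660.9 BTU/h

1661 BTU/h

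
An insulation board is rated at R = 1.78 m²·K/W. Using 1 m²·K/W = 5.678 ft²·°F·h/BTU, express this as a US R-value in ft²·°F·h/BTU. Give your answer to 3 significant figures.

10.1 ft²·°F·h/BTU

R_US = 1.78 × 5.678 = 10.11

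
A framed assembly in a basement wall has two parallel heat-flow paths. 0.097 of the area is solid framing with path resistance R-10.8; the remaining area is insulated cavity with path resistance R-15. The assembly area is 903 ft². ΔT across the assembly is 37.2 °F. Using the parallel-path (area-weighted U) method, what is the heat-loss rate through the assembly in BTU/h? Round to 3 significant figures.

U_eff = 0.903/15 + 0.097/10.8 = 0.0602 + 0.008981 = 0.06918
R_eff = 1/U_eff = 14.45 ft²·°F·h/BTU
Q = 903 × 37.2 / 14.45 = 2324 BTU/h

2320 BTU/h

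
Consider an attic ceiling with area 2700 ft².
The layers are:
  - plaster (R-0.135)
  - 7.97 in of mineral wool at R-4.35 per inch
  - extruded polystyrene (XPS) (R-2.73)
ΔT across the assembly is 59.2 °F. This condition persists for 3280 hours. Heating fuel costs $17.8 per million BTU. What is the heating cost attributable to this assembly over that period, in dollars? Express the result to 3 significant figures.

7.97 × 4.35 = 34.67
R_total = 0.135 + 34.67 + 2.73 = 37.53 ft²·°F·h/BTU
Q = 2700 × 59.2 / 37.53 = 4258 BTU/h
E = 4258 × 3280 = 13970000 BTU
Cost = 13970000/10⁶ × 17.8 = $248.6

249 dollars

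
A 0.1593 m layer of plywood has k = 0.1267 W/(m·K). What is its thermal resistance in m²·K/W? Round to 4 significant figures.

R = L/k = 0.1593/0.1267 = 1.2573 m²·K/W

1.257 m²·K/W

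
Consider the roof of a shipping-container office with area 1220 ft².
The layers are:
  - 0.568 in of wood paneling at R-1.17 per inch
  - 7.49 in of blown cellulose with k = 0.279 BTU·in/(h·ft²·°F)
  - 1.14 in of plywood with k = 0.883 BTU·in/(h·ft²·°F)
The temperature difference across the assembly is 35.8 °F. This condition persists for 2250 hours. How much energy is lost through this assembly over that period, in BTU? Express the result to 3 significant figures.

3410000 BTU

0.568 × 1.17 = 0.6646
7.49/0.279 = 26.85
1.14/0.883 = 1.291
R_total = 0.6646 + 26.85 + 1.291 = 28.8 ft²·°F·h/BTU
Q = 1220 × 35.8 / 28.8 = 1516 BTU/h
E = 1516 × 2250 = 3412000 BTU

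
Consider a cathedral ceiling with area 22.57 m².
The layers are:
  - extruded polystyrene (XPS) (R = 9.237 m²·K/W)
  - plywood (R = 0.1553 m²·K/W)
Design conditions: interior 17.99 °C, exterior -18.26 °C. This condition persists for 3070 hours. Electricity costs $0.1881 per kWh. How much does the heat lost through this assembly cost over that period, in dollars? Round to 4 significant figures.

R_total = 9.237 + 0.1553 = 9.3923 m²·K/W
Q = 22.57 × (17.99 − (-18.26)) / 9.3923 = 87.11 W
E = 87.11 W × 3070 h / 1000 = 267.43 kWh
Cost = 267.43 × 0.1881 = $50.303

50.30 dollars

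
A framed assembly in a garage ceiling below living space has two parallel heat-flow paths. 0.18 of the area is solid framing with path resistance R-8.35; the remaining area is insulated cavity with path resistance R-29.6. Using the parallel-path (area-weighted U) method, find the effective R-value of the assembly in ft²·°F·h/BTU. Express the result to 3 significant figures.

U_eff = 0.82/29.6 + 0.18/8.35 = 0.0277 + 0.02156 = 0.04926
R_eff = 1/U_eff = 20.3 ft²·°F·h/BTU

20.3 ft²·°F·h/BTU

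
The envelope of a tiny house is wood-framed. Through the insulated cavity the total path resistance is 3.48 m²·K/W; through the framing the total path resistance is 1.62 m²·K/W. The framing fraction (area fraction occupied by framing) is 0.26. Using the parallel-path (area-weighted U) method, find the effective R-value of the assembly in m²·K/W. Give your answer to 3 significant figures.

U_eff = 0.74/3.48 + 0.26/1.62 = 0.2126 + 0.1605 = 0.3731
R_eff = 1/U_eff = 2.68 m²·K/W

2.68 m²·K/W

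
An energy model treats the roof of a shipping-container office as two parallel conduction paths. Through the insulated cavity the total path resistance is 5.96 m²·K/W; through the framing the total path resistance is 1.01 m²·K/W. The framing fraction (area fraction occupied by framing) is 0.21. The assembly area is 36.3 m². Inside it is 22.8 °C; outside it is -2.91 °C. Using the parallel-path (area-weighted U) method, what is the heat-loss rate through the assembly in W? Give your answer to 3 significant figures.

318 W

U_eff = 0.79/5.96 + 0.21/1.01 = 0.1326 + 0.2079 = 0.3405
R_eff = 1/U_eff = 2.937 m²·K/W
Q = 36.3 × (22.8 − (-2.91)) / 2.937 = 317.8 W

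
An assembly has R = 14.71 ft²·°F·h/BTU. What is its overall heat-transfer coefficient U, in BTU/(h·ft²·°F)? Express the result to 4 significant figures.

0.06798 BTU/(h·ft²·°F)

U = 1/R = 1/14.71 = 0.067981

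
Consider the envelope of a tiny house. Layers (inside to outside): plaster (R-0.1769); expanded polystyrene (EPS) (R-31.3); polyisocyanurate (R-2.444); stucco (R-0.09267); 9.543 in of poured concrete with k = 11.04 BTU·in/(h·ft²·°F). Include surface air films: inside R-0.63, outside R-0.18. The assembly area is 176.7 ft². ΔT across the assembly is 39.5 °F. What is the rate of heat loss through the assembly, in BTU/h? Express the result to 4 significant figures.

9.543/11.04 = 0.8644
R_total = 0.63 + 0.1769 + 31.3 + 2.444 + 0.09267 + 0.8644 + 0.18 = 35.688 ft²·°F·h/BTU
Q = A·ΔT/R = 176.7 × 39.5 / 35.688 = 195.57 BTU/h

195.6 BTU/h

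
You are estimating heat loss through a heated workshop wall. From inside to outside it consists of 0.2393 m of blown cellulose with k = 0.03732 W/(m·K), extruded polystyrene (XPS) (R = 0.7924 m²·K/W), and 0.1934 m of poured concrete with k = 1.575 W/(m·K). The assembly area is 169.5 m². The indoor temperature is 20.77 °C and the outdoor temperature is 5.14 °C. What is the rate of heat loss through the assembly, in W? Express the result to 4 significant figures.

361.6 W

0.2393/0.03732 = 6.4121
0.1934/1.575 = 0.12279
R_total = 6.4121 + 0.7924 + 0.12279 = 7.3273 m²·K/W
Q = A·ΔT/R = 169.5 × (20.77 − 5.14) / 7.3273 = 361.56 W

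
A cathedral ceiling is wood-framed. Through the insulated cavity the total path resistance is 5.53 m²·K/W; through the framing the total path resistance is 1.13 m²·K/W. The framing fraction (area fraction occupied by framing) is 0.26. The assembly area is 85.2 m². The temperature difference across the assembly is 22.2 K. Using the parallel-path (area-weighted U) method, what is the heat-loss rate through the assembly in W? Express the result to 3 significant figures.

U_eff = 0.74/5.53 + 0.26/1.13 = 0.1338 + 0.2301 = 0.3639
R_eff = 1/U_eff = 2.748 m²·K/W
Q = 85.2 × 22.2 / 2.748 = 688.3 W

688 W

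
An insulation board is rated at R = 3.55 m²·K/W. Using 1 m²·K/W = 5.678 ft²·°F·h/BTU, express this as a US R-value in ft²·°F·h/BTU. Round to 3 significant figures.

R_US = 3.55 × 5.678 = 20.16

20.2 ft²·°F·h/BTU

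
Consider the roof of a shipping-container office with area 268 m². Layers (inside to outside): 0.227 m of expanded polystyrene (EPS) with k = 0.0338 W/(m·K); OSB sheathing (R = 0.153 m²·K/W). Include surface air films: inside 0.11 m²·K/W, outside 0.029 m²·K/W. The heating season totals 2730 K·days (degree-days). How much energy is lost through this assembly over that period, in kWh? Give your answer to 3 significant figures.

2510 kWh

0.227/0.0338 = 6.716
R_total = 0.11 + 6.716 + 0.153 + 0.029 = 7.008 m²·K/W
E = A × HDD × 24 / R / 1000 = 268 × 2730 × 24 / 7.008 / 1000 = 2506 kWh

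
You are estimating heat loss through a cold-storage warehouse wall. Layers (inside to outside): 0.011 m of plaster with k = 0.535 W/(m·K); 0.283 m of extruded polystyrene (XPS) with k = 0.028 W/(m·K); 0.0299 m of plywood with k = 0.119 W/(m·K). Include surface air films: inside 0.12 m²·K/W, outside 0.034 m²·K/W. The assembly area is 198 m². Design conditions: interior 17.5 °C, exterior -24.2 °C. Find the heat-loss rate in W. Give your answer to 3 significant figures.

0.011/0.535 = 0.02056
0.283/0.028 = 10.11
0.0299/0.119 = 0.2513
R_total = 0.12 + 0.02056 + 10.11 + 0.2513 + 0.034 = 10.53 m²·K/W
Q = A·ΔT/R = 198 × (17.5 − (-24.2)) / 10.53 = 783.9 W

784 W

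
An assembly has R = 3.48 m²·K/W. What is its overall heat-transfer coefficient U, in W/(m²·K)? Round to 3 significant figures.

0.287 W/(m²·K)

U = 1/R = 1/3.48 = 0.2874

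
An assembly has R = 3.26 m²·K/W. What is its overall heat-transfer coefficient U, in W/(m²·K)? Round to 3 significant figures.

U = 1/R = 1/3.26 = 0.3067

0.307 W/(m²·K)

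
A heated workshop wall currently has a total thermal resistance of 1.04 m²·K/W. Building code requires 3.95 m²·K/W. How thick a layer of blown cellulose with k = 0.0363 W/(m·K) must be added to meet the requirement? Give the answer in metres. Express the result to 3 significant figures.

0.106 m

ΔR = 3.95 − 1.04 = 2.91 m²·K/W
L = ΔR × k = 2.91 × 0.0363 = 0.1056 m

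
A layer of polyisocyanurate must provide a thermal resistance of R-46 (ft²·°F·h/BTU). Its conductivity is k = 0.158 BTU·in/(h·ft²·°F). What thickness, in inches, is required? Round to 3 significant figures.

7.27 in

L = R × k = 46 × 0.158 = 7.268 in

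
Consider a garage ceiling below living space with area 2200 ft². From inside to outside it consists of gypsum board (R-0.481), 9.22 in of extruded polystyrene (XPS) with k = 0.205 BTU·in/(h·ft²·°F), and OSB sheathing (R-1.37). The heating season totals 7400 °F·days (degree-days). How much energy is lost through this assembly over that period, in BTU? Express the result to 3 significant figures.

8340000 BTU

9.22/0.205 = 44.98
R_total = 0.481 + 44.98 + 1.37 = 46.83 ft²·°F·h/BTU
E = A × HDD × 24 / R = 2200 × 7400 × 24 / 46.83 = 8344000 BTU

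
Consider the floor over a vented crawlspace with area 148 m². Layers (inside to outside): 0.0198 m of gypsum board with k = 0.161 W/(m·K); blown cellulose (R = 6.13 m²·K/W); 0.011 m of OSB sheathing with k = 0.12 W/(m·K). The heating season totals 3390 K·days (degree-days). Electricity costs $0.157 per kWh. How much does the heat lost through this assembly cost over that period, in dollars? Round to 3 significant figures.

0.0198/0.161 = 0.123
0.011/0.12 = 0.09167
R_total = 0.123 + 6.13 + 0.09167 = 6.345 m²·K/W
E = A × HDD × 24 / R / 1000 = 148 × 3390 × 24 / 6.345 / 1000 = 1898 kWh
Cost = 1898 × 0.157 = $298

298 dollars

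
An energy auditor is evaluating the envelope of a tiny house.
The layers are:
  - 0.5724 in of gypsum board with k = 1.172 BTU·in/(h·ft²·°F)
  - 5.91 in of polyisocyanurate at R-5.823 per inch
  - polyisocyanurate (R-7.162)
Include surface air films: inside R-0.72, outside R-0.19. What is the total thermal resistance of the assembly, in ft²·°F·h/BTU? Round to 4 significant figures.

0.5724/1.172 = 0.4884
5.91 × 5.823 = 34.414
R_total = 0.72 + 0.4884 + 34.414 + 7.162 + 0.19 = 42.974 ft²·°F·h/BTU

42.97 ft²·°F·h/BTU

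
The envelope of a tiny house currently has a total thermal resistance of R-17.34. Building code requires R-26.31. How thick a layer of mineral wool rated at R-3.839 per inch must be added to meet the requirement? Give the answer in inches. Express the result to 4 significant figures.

2.337 in

ΔR = 26.31 − 17.34 = 8.97 ft²·°F·h/BTU
L = ΔR / (R/in) = 8.97/3.839 = 2.3365 in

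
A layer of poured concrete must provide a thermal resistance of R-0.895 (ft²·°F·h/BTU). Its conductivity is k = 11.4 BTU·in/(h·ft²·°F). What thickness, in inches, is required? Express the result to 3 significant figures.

L = R × k = 0.895 × 11.4 = 10.2 in

10.2 in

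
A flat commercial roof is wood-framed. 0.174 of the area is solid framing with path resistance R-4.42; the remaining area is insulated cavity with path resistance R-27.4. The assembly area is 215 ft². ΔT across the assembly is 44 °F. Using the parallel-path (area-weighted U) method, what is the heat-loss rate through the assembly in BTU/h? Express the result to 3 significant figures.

U_eff = 0.826/27.4 + 0.174/4.42 = 0.03015 + 0.03937 = 0.06951
R_eff = 1/U_eff = 14.39 ft²·°F·h/BTU
Q = 215 × 44 / 14.39 = 657.6 BTU/h

658 BTU/h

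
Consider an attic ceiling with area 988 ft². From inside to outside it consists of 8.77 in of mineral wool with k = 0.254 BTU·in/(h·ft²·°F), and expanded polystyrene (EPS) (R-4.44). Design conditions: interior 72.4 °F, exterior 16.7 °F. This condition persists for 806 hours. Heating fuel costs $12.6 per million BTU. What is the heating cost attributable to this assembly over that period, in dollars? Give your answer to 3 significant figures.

14.3 dollars

8.77/0.254 = 34.53
R_total = 34.53 + 4.44 = 38.97 ft²·°F·h/BTU
Q = 988 × (72.4 − 16.7) / 38.97 = 1412 BTU/h
E = 1412 × 806 = 1138000 BTU
Cost = 1138000/10⁶ × 12.6 = $14.34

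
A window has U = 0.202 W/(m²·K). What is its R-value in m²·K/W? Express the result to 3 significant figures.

4.95 m²·K/W

R = 1/U = 1/0.202 = 4.95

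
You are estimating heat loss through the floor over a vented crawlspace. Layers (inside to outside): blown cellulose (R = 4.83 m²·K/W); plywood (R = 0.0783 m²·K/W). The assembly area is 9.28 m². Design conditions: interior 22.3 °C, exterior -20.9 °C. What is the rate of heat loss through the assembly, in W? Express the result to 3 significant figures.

R_total = 4.83 + 0.0783 = 4.908 m²·K/W
Q = A·ΔT/R = 9.28 × (22.3 − (-20.9)) / 4.908 = 81.68 W

81.7 W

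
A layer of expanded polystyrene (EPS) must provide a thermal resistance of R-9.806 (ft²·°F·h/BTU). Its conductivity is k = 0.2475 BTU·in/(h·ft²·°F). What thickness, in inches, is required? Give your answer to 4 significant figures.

2.427 in

L = R × k = 9.806 × 0.2475 = 2.427 in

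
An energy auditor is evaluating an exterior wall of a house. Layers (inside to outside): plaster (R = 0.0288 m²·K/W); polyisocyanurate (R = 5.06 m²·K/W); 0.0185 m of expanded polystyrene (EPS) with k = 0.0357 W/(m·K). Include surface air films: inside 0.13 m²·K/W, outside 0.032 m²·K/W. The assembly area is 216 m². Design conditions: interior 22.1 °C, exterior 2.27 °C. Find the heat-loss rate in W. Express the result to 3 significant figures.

742 W

0.0185/0.0357 = 0.5182
R_total = 0.13 + 0.0288 + 5.06 + 0.5182 + 0.032 = 5.769 m²·K/W
Q = A·ΔT/R = 216 × (22.1 − 2.27) / 5.769 = 742.5 W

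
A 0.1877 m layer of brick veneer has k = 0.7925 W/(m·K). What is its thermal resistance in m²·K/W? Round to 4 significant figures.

0.2368 m²·K/W

R = L/k = 0.1877/0.7925 = 0.23685 m²·K/W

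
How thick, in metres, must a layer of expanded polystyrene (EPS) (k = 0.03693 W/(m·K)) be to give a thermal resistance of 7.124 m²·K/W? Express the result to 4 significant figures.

0.2631 m

L = R·k = 7.124 × 0.03693 = 0.26309 m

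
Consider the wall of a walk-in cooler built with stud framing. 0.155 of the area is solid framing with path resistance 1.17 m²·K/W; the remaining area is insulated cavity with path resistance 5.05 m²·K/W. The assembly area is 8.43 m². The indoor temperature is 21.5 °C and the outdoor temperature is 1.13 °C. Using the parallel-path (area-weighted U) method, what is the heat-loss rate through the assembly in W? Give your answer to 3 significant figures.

U_eff = 0.845/5.05 + 0.155/1.17 = 0.1673 + 0.1325 = 0.2998
R_eff = 1/U_eff = 3.335 m²·K/W
Q = 8.43 × (21.5 − 1.13) / 3.335 = 51.48 W

51.5 W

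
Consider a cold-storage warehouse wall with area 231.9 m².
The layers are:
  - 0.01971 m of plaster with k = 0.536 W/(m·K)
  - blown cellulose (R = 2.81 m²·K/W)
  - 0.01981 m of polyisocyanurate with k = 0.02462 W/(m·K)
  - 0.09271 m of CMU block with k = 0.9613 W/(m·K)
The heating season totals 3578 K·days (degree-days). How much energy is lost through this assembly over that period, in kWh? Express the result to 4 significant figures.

5313 kWh

0.01971/0.536 = 0.036772
0.01981/0.02462 = 0.80463
0.09271/0.9613 = 0.096442
R_total = 0.036772 + 2.81 + 0.80463 + 0.096442 = 3.7478 m²·K/W
E = A × HDD × 24 / R / 1000 = 231.9 × 3578 × 24 / 3.7478 / 1000 = 5313.4 kWh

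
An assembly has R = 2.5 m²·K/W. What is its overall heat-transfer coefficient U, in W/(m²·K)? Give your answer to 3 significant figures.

0.400 W/(m²·K)

U = 1/R = 1/2.5 = 0.4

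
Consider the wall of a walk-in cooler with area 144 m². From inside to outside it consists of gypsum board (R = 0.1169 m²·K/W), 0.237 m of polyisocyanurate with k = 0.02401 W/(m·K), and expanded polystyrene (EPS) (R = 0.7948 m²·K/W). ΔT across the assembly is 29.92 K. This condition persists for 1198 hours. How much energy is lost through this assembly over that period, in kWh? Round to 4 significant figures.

478.7 kWh

0.237/0.02401 = 9.8709
R_total = 0.1169 + 9.8709 + 0.7948 = 10.783 m²·K/W
Q = 144 × 29.92 / 10.783 = 399.58 W
E = 399.58 W × 1198 h / 1000 = 478.69 kWh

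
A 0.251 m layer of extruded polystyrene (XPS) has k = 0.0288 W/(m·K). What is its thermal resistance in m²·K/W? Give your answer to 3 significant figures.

R = L/k = 0.251/0.0288 = 8.715 m²·K/W

8.72 m²·K/W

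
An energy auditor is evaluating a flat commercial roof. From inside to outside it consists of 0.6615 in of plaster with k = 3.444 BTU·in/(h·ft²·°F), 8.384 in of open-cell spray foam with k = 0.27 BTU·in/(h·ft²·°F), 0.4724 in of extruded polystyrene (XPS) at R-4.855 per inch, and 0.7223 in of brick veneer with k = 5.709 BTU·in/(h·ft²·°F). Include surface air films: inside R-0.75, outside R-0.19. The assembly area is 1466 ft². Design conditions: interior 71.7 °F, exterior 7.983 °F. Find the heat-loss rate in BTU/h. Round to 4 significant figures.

0.6615/3.444 = 0.19207
8.384/0.27 = 31.052
0.4724 × 4.855 = 2.2935
0.7223/5.709 = 0.12652
R_total = 0.75 + 0.19207 + 31.052 + 2.2935 + 0.12652 + 0.19 = 34.604 ft²·°F·h/BTU
Q = A·ΔT/R = 1466 × (71.7 − 7.983) / 34.604 = 2699.4 BTU/h

2699 BTU/h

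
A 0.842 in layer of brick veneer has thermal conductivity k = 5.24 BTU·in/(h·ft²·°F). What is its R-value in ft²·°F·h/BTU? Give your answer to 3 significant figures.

R = L/k = 0.842/5.24 = 0.1607 ft²·°F·h/BTU

0.161 ft²·°F·h/BTU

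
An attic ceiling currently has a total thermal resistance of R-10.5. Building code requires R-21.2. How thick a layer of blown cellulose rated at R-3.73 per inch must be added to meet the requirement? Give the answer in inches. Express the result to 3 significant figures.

ΔR = 21.2 − 10.5 = 10.7 ft²·°F·h/BTU
L = ΔR / (R/in) = 10.7/3.73 = 2.869 in

2.87 in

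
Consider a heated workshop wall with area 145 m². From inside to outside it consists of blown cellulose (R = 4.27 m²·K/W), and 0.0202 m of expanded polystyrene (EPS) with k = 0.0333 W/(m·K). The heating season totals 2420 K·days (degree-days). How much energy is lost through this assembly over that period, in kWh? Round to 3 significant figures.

0.0202/0.0333 = 0.6066
R_total = 4.27 + 0.6066 = 4.877 m²·K/W
E = A × HDD × 24 / R / 1000 = 145 × 2420 × 24 / 4.877 / 1000 = 1727 kWh

1730 kWh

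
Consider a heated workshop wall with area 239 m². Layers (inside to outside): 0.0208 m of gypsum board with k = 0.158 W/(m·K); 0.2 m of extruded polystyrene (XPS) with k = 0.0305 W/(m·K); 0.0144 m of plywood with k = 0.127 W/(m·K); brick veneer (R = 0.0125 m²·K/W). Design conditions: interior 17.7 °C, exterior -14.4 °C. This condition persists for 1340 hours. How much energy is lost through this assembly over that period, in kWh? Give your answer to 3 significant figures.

1510 kWh

0.0208/0.158 = 0.1316
0.2/0.0305 = 6.557
0.0144/0.127 = 0.1134
R_total = 0.1316 + 6.557 + 0.1134 + 0.0125 = 6.815 m²·K/W
Q = 239 × (17.7 − (-14.4)) / 6.815 = 1126 W
E = 1126 W × 1340 h / 1000 = 1509 kWh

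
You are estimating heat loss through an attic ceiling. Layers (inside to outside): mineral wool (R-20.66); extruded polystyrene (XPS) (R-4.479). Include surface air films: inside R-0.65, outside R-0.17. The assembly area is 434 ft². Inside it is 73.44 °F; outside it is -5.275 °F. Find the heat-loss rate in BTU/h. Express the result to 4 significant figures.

1316 BTU/h

R_total = 0.65 + 20.66 + 4.479 + 0.17 = 25.959 ft²·°F·h/BTU
Q = A·ΔT/R = 434 × (73.44 − (-5.275)) / 25.959 = 1316 BTU/h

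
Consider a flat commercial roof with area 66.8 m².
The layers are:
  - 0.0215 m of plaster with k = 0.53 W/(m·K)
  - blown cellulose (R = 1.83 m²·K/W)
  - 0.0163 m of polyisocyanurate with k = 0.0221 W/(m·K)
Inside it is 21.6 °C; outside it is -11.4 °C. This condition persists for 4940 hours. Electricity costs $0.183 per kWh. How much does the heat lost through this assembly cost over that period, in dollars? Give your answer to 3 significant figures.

0.0215/0.53 = 0.04057
0.0163/0.0221 = 0.7376
R_total = 0.04057 + 1.83 + 0.7376 = 2.608 m²·K/W
Q = 66.8 × (21.6 − (-11.4)) / 2.608 = 845.2 W
E = 845.2 W × 4940 h / 1000 = 4175 kWh
Cost = 4175 × 0.183 = $764.1

764 dollars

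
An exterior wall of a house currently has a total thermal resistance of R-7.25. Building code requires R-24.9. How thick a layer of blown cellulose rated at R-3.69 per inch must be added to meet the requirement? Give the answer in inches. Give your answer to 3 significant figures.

ΔR = 24.9 − 7.25 = 17.65 ft²·°F·h/BTU
L = ΔR / (R/in) = 17.65/3.69 = 4.783 in

4.78 in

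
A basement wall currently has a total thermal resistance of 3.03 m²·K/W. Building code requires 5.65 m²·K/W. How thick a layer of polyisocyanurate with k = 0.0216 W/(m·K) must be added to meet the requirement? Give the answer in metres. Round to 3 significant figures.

ΔR = 5.65 − 3.03 = 2.62 m²·K/W
L = ΔR × k = 2.62 × 0.0216 = 0.05659 m

0.0566 m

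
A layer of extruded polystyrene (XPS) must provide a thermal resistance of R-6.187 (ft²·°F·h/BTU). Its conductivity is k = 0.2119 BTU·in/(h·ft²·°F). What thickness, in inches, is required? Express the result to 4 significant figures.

1.311 in

L = R × k = 6.187 × 0.2119 = 1.311 in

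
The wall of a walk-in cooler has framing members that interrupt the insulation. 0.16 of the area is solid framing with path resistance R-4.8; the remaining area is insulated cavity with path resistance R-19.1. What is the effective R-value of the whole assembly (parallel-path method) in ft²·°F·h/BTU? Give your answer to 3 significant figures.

U_eff = 0.84/19.1 + 0.16/4.8 = 0.04398 + 0.03333 = 0.07731
R_eff = 1/U_eff = 12.93 ft²·°F·h/BTU

12.9 ft²·°F·h/BTU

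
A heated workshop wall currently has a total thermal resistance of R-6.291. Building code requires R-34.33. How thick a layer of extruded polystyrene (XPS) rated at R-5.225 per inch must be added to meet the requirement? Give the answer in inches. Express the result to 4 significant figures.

5.366 in

ΔR = 34.33 − 6.291 = 28.039 ft²·°F·h/BTU
L = ΔR / (R/in) = 28.039/5.225 = 5.3663 in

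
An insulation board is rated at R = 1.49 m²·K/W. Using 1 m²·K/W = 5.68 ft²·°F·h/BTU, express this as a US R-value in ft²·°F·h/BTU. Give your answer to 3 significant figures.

R_US = 1.49 × 5.68 = 8.463

8.46 ft²·°F·h/BTU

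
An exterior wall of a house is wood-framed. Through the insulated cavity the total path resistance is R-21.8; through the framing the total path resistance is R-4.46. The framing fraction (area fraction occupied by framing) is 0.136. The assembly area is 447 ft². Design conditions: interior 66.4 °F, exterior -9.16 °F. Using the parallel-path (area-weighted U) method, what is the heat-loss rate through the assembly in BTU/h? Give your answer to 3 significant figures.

2370 BTU/h

U_eff = 0.864/21.8 + 0.136/4.46 = 0.03963 + 0.03049 = 0.07013
R_eff = 1/U_eff = 14.26 ft²·°F·h/BTU
Q = 447 × (66.4 − (-9.16)) / 14.26 = 2369 BTU/h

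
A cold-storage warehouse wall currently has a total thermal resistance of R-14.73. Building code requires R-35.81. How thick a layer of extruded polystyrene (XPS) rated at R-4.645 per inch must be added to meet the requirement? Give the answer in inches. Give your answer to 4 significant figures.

4.538 in

ΔR = 35.81 − 14.73 = 21.08 ft²·°F·h/BTU
L = ΔR / (R/in) = 21.08/4.645 = 4.5382 in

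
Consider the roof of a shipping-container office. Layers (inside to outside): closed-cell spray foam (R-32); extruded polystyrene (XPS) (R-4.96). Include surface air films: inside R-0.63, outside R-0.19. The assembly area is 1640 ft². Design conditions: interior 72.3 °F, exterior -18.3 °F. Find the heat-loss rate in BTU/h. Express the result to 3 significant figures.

3930 BTU/h

R_total = 0.63 + 32 + 4.96 + 0.19 = 37.78 ft²·°F·h/BTU
Q = A·ΔT/R = 1640 × (72.3 − (-18.3)) / 37.78 = 3933 BTU/h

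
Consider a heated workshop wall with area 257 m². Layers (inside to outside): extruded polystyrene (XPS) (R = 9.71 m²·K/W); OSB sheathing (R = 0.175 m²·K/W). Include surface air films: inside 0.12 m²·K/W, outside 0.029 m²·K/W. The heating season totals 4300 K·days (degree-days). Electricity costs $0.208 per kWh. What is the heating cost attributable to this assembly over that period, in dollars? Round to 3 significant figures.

550 dollars

R_total = 0.12 + 9.71 + 0.175 + 0.029 = 10.03 m²·K/W
E = A × HDD × 24 / R / 1000 = 257 × 4300 × 24 / 10.03 / 1000 = 2643 kWh
Cost = 2643 × 0.208 = $549.8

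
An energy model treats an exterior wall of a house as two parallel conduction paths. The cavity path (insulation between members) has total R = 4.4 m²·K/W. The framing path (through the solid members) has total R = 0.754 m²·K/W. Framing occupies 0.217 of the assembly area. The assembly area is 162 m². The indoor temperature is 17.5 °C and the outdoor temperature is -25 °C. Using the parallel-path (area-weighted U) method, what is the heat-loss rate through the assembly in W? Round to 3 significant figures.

U_eff = 0.783/4.4 + 0.217/0.754 = 0.178 + 0.2878 = 0.4658
R_eff = 1/U_eff = 2.147 m²·K/W
Q = 162 × (17.5 − (-25)) / 2.147 = 3207 W

3210 W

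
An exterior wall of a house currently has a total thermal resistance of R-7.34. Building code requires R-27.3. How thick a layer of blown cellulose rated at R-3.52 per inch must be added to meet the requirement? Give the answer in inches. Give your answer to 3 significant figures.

ΔR = 27.3 − 7.34 = 19.96 ft²·°F·h/BTU
L = ΔR / (R/in) = 19.96/3.52 = 5.67 in

5.67 in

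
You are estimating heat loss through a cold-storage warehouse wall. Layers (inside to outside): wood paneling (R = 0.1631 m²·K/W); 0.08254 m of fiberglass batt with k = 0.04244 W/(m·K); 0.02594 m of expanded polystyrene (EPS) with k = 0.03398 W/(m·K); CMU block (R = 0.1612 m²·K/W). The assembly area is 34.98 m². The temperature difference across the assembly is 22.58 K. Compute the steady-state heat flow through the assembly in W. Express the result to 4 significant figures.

0.08254/0.04244 = 1.9449
0.02594/0.03398 = 0.76339
R_total = 0.1631 + 1.9449 + 0.76339 + 0.1612 = 3.0326 m²·K/W
Q = A·ΔT/R = 34.98 × 22.58 / 3.0326 = 260.46 W

260.5 W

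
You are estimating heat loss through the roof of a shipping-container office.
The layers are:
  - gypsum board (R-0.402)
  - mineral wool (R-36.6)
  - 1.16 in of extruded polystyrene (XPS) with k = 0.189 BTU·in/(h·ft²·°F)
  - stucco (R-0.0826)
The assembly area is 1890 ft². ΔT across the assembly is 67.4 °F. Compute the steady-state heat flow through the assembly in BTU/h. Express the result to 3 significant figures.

2950 BTU/h

1.16/0.189 = 6.138
R_total = 0.402 + 36.6 + 6.138 + 0.0826 = 43.22 ft²·°F·h/BTU
Q = A·ΔT/R = 1890 × 67.4 / 43.22 = 2947 BTU/h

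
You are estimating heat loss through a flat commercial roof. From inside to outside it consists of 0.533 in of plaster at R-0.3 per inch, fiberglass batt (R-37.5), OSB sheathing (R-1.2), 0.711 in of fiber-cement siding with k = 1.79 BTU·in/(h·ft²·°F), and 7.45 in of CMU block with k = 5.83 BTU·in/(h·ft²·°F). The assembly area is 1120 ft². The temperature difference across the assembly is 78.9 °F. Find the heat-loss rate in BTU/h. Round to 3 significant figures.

2180 BTU/h

0.533 × 0.3 = 0.1599
0.711/1.79 = 0.3972
7.45/5.83 = 1.278
R_total = 0.1599 + 37.5 + 1.2 + 0.3972 + 1.278 = 40.53 ft²·°F·h/BTU
Q = A·ΔT/R = 1120 × 78.9 / 40.53 = 2180 BTU/h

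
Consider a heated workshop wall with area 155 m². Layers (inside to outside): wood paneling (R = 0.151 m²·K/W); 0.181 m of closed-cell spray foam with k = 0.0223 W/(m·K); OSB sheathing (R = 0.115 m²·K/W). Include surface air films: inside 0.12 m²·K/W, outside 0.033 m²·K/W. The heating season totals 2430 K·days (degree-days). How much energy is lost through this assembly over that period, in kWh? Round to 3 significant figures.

1060 kWh

0.181/0.0223 = 8.117
R_total = 0.12 + 0.151 + 8.117 + 0.115 + 0.033 = 8.536 m²·K/W
E = A × HDD × 24 / R / 1000 = 155 × 2430 × 24 / 8.536 / 1000 = 1059 kWh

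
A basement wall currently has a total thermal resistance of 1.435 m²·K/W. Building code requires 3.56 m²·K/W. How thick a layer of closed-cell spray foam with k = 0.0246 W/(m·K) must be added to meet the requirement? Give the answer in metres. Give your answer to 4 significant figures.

ΔR = 3.56 − 1.435 = 2.125 m²·K/W
L = ΔR × k = 2.125 × 0.0246 = 0.052275 m

0.05228 m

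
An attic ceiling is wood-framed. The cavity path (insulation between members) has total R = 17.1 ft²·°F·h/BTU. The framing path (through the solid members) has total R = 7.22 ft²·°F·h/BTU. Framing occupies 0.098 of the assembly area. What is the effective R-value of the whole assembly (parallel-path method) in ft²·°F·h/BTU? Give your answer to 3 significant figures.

15.1 ft²·°F·h/BTU

U_eff = 0.902/17.1 + 0.098/7.22 = 0.05275 + 0.01357 = 0.06632
R_eff = 1/U_eff = 15.08 ft²·°F·h/BTU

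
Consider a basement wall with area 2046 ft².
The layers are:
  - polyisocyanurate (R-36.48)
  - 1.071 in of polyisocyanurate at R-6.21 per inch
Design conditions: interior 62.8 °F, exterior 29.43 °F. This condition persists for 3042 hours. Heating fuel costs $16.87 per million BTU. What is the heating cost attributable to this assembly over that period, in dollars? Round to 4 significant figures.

81.24 dollars

1.071 × 6.21 = 6.6509
R_total = 36.48 + 6.6509 = 43.131 ft²·°F·h/BTU
Q = 2046 × (62.8 − 29.43) / 43.131 = 1583 BTU/h
E = 1583 × 3042 = 4815400 BTU
Cost = 4815400/10⁶ × 16.87 = $81.236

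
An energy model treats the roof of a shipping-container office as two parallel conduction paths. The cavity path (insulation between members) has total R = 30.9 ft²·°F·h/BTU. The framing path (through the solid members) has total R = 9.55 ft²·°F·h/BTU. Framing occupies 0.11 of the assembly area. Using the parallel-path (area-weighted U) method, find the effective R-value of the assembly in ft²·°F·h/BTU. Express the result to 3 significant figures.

U_eff = 0.89/30.9 + 0.11/9.55 = 0.0288 + 0.01152 = 0.04032
R_eff = 1/U_eff = 24.8 ft²·°F·h/BTU

24.8 ft²·°F·h/BTU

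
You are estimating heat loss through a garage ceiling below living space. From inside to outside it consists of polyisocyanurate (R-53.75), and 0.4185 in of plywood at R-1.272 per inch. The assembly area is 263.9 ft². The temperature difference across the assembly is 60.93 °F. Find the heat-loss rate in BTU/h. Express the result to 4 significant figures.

296.2 BTU/h

0.4185 × 1.272 = 0.53233
R_total = 53.75 + 0.53233 = 54.282 ft²·°F·h/BTU
Q = A·ΔT/R = 263.9 × 60.93 / 54.282 = 296.22 BTU/h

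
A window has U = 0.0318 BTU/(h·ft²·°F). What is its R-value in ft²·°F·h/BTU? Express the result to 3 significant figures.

31.4 ft²·°F·h/BTU

R = 1/U = 1/0.0318 = 31.45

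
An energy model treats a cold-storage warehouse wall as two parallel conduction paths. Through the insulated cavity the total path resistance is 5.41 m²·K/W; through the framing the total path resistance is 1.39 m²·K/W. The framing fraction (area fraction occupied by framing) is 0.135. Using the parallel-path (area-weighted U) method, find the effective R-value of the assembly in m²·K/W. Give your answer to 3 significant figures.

U_eff = 0.865/5.41 + 0.135/1.39 = 0.1599 + 0.09712 = 0.257
R_eff = 1/U_eff = 3.891 m²·K/W

3.89 m²·K/W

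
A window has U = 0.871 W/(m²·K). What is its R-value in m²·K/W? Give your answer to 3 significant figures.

1.15 m²·K/W

R = 1/U = 1/0.871 = 1.148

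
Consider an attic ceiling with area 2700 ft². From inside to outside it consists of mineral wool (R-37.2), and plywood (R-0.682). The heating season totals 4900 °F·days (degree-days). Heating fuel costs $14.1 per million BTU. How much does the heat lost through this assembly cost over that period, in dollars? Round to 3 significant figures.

118 dollars

R_total = 37.2 + 0.682 = 37.88 ft²·°F·h/BTU
E = A × HDD × 24 / R = 2700 × 4900 × 24 / 37.88 = 8382000 BTU
Cost = 8382000/10⁶ × 14.1 = $118.2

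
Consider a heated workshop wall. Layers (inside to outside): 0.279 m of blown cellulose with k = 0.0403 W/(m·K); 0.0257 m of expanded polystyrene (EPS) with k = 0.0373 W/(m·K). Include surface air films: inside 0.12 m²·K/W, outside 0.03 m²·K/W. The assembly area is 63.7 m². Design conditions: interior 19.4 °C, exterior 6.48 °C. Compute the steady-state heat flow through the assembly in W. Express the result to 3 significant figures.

106 W

0.279/0.0403 = 6.923
0.0257/0.0373 = 0.689
R_total = 0.12 + 6.923 + 0.689 + 0.03 = 7.762 m²·K/W
Q = A·ΔT/R = 63.7 × (19.4 − 6.48) / 7.762 = 106 W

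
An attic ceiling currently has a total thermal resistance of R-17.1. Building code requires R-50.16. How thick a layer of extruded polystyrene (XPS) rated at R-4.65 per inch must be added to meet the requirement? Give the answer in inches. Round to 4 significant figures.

ΔR = 50.16 − 17.1 = 33.06 ft²·°F·h/BTU
L = ΔR / (R/in) = 33.06/4.65 = 7.1097 in

7.110 in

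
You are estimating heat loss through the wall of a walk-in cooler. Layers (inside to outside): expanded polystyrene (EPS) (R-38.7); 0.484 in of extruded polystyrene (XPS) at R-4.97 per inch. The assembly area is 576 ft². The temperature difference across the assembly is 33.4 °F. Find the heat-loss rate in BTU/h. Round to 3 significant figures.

0.484 × 4.97 = 2.405
R_total = 38.7 + 2.405 = 41.11 ft²·°F·h/BTU
Q = A·ΔT/R = 576 × 33.4 / 41.11 = 468 BTU/h

468 BTU/h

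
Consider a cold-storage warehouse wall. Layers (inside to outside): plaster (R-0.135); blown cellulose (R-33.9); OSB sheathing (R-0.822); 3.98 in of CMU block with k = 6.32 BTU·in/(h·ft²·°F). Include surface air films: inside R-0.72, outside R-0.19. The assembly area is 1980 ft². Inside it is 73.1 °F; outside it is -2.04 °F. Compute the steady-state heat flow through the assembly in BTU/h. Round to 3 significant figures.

4090 BTU/h

3.98/6.32 = 0.6297
R_total = 0.72 + 0.135 + 33.9 + 0.822 + 0.6297 + 0.19 = 36.4 ft²·°F·h/BTU
Q = A·ΔT/R = 1980 × (73.1 − (-2.04)) / 36.4 = 4088 BTU/h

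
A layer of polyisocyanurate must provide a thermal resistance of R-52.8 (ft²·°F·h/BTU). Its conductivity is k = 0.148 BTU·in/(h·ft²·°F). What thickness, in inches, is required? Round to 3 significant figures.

L = R × k = 52.8 × 0.148 = 7.814 in

7.81 in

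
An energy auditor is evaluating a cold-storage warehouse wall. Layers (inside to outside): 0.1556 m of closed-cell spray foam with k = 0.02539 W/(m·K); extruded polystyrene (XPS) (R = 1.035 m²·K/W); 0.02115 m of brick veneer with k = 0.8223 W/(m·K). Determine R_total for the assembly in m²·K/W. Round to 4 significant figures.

0.1556/0.02539 = 6.1284
0.02115/0.8223 = 0.025721
R_total = 6.1284 + 1.035 + 0.025721 = 7.1891 m²·K/W

7.189 m²·K/W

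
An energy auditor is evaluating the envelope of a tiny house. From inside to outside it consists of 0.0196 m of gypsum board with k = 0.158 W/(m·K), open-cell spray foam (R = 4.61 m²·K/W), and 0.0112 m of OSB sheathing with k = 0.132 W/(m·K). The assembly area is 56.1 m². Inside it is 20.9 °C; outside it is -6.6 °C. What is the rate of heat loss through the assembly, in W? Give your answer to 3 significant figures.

0.0196/0.158 = 0.1241
0.0112/0.132 = 0.08485
R_total = 0.1241 + 4.61 + 0.08485 = 4.819 m²·K/W
Q = A·ΔT/R = 56.1 × (20.9 − (-6.6)) / 4.819 = 320.1 W

320 W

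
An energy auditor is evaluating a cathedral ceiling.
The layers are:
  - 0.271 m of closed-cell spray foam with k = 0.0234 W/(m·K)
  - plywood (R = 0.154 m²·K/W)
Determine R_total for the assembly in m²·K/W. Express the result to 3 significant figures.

11.7 m²·K/W

0.271/0.0234 = 11.58
R_total = 11.58 + 0.154 = 11.74 m²·K/W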